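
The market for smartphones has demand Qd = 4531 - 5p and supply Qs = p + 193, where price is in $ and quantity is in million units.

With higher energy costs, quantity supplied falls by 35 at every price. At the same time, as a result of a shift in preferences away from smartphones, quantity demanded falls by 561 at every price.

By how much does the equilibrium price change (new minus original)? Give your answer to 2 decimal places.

-87.67

Before the shock: 4531 - 5p = p + 193 ⇒ 4338 = 6p ⇒ p = 723, Q = 916.
After the shift, demand is Qd = 3970 - 5p and supply is Qs = p + 158.
Equate the new curves: 3970 - 5p = p + 158, giving 3812 = 6p, p = 1906/3 ≈ 635.3333, Q = 2380/3 ≈ 793.3333.
Δp = 635.3333 − 723 = -87.67.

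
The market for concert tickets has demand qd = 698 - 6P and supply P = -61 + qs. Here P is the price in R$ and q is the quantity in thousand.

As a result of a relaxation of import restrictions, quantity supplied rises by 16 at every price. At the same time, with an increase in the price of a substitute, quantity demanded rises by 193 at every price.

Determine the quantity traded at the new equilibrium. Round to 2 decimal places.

Original equilibrium: 698 - 6P = P + 61 gives 637 = 7P, so P = 91 and q = 152.
The new curves are qd = 891 - 6P (demand) and qs = P + 77 (supply).
Setting them equal: 891 - 6P = P + 77 → 814 = 7P, so P = 814/7 ≈ 116.2857 and q = 1353/7 ≈ 193.2857.

193.29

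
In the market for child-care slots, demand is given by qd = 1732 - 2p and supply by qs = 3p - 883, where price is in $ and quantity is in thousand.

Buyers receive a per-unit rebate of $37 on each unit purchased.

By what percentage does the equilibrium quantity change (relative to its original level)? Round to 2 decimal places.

+6.47

Before the shock: 1732 - 2p = 3p - 883 ⇒ 2615 = 5p ⇒ p = 523, q = 686.
Since buyers' out-of-pocket price is the market price minus the rebate, the effective demand curve becomes qd = 1806 - 2p.
New equilibrium: 1806 - 2p = 3p - 883 ⇒ 2689 = 5p ⇒ p = 537.8, q = 730.4.
%Δq = (730.4 − 686) / 686 × 100 = +6.47%.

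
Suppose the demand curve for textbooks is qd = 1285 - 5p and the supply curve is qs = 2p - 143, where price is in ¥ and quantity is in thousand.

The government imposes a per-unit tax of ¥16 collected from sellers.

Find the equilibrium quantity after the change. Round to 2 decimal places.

Before the shock: 1285 - 5p = 2p - 143 ⇒ 1428 = 7p ⇒ p = 204, q = 265.
Since sellers keep the price net of the tax, the effective supply curve becomes qs = 2p - 175.
New equilibrium: 1285 - 5p = 2p - 175 ⇒ 1460 = 7p ⇒ p = 1460/7 ≈ 208.5714, q = 1695/7 ≈ 242.1429.

242.14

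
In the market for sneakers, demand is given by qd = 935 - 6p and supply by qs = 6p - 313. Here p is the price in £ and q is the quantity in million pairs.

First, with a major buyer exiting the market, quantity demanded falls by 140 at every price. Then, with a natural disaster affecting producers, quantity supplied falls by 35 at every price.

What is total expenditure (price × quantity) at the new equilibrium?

21288.375

Original equilibrium: 935 - 6p = 6p - 313 gives 1248 = 12p, so p = 104 and q = 311.
The shock moves the curves to qd = 795 - 6p and qs = 6p - 348.
Setting them equal: 795 - 6p = 6p - 348 → 1143 = 12p, so p = 95.25 and q = 223.5.
New expenditure = 95.25 × 223.5 = 21288.375.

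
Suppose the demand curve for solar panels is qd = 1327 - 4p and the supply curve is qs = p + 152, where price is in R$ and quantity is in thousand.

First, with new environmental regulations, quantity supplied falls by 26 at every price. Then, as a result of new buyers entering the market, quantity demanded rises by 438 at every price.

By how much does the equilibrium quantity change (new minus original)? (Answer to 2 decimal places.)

Original equilibrium: 1327 - 4p = p + 152 gives 1175 = 5p, so p = 235 and q = 387.
With the change applied: demand qd = 1765 - 4p, supply qs = p + 126.
Equate the new curves: 1765 - 4p = p + 126, giving 1639 = 5p, p = 327.8, q = 453.8.
Δq = 453.8 − 387 = +66.80.

+66.80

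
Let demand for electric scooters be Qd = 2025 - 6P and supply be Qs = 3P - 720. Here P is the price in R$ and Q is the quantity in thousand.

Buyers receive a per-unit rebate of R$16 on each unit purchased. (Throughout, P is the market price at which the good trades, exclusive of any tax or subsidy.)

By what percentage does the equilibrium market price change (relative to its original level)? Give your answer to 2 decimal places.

+3.50

Solve the original market: 2025 - 6P = 3P - 720, hence P = 305 and Q = 195.
Since buyers' out-of-pocket price is the market price minus the rebate, the effective demand curve becomes Qd = 2121 - 6P.
Setting them equal: 2121 - 6P = 3P - 720 → 2841 = 9P, so P = 947/3 ≈ 315.6667 and Q = 227.
%ΔP = (315.6667 − 305) / 305 × 100 = +3.50%.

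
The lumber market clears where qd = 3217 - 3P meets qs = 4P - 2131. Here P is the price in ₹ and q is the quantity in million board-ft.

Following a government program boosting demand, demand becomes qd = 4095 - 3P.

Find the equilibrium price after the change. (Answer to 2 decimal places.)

889.43

Initially, 3217 - 3P = 4P - 2131, so 5348 = 7P and P = 764, q = 925.
The shock moves the curves to qd = 4095 - 3P and qs = 4P - 2131.
Setting them equal: 4095 - 3P = 4P - 2131 → 6226 = 7P, so P = 6226/7 ≈ 889.4286 and q = 9987/7 ≈ 1426.7143.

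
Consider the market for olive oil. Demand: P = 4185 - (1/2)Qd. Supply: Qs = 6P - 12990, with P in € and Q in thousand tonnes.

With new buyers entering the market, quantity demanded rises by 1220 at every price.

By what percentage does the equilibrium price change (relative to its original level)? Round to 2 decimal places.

+5.71

Before the shock: 8370 - 2P = 6P - 12990 ⇒ 21360 = 8P ⇒ P = 2670, Q = 3030.
With the change applied: demand Qd = 9590 - 2P, supply Qs = 6P - 12990.
Clearing the new market: 9590 - 2P = 6P - 12990, so P = 2822.5 and Q = 3945.
%ΔP = (2822.5 − 2670) / 2670 × 100 = +5.71%.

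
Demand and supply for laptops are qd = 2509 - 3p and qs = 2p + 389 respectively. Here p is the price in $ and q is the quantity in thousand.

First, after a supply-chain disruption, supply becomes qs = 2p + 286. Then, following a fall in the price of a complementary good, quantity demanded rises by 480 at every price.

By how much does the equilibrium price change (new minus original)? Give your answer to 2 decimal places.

+116.60

Initially, 2509 - 3p = 2p + 389, so 2120 = 5p and p = 424, q = 1237.
With the change applied: demand qd = 2989 - 3p, supply qs = 2p + 286.
New equilibrium: 2989 - 3p = 2p + 286 ⇒ 2703 = 5p ⇒ p = 540.6, q = 1367.2.
Δp = 540.6 − 424 = +116.60.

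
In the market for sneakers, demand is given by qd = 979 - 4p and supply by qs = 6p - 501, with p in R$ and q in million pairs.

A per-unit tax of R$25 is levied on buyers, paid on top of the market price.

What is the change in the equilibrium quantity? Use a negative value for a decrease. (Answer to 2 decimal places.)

-60.00

Solve the original market: 979 - 4p = 6p - 501, hence p = 148 and q = 387.
Since buyers pay the price plus the tax, the effective demand curve becomes qd = 879 - 4p.
Clearing the new market: 879 - 4p = 6p - 501, so p = 138 and q = 327.
Δq = 327 − 387 = -60.00.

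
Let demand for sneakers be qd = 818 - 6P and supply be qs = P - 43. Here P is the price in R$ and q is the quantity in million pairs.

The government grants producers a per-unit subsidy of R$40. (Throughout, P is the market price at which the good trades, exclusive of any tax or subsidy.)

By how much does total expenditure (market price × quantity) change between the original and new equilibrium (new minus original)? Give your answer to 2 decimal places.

+3564.08

Solve the original market: 818 - 6P = P - 43, hence P = 123 and q = 80.
Since sellers receive the price plus the subsidy, the effective supply curve becomes qs = P - 3.
Equate the new curves: 818 - 6P = P - 3, giving 821 = 7P, P = 821/7 ≈ 117.2857, q = 800/7 ≈ 114.2857.
Expenditure moves from 123×80 = 9840 to 117.2857×114.2857 = 13404.0816; change = +3564.08.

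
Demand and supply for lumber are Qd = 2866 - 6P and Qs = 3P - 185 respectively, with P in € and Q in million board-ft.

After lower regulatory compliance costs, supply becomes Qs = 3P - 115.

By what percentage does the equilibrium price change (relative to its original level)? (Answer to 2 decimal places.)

Solve the original market: 2866 - 6P = 3P - 185, hence P = 339 and Q = 832.
The shock moves the curves to Qd = 2866 - 6P and Qs = 3P - 115.
Clearing the new market: 2866 - 6P = 3P - 115, so P = 2981/9 ≈ 331.2222 and Q = 2636/3 ≈ 878.6667.
%ΔP = (331.2222 − 339) / 339 × 100 = -2.29%.

-2.29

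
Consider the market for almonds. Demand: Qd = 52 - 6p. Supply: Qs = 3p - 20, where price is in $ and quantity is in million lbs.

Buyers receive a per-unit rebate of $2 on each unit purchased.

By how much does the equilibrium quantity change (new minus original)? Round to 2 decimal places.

Solve the original market: 52 - 6p = 3p - 20, hence p = 8 and Q = 4.
Since buyers' out-of-pocket price is the market price minus the rebate, the effective demand curve becomes Qd = 64 - 6p.
Equate the new curves: 64 - 6p = 3p - 20, giving 84 = 9p, p = 28/3 ≈ 9.3333, Q = 8.
ΔQ = 8 − 4 = +4.00.

+4.00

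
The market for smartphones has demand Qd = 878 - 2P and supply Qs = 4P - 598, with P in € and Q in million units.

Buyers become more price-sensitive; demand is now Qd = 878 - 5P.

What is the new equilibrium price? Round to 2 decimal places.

Initially, 878 - 2P = 4P - 598, so 1476 = 6P and P = 246, Q = 386.
After the shift, demand is Qd = 878 - 5P and supply is Qs = 4P - 598.
Equate the new curves: 878 - 5P = 4P - 598, giving 1476 = 9P, P = 164, Q = 58.

164.00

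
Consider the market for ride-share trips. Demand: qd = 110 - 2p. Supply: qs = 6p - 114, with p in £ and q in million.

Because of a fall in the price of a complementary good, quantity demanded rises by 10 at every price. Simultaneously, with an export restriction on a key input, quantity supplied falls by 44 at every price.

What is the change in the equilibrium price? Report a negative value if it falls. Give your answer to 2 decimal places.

+6.75

Before the shock: 110 - 2p = 6p - 114 ⇒ 224 = 8p ⇒ p = 28, q = 54.
After the shift, demand is qd = 120 - 2p and supply is qs = 6p - 158.
Equate the new curves: 120 - 2p = 6p - 158, giving 278 = 8p, p = 34.75, q = 50.5.
Δp = 34.75 − 28 = +6.75.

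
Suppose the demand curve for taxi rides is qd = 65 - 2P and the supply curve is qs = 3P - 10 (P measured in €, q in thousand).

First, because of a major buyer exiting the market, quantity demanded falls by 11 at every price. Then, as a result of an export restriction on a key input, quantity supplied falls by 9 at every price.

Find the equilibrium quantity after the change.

24.8

Original equilibrium: 65 - 2P = 3P - 10 gives 75 = 5P, so P = 15 and q = 35.
After the shift, demand is qd = 54 - 2P and supply is qs = 3P - 19.
Clearing the new market: 54 - 2P = 3P - 19, so P = 14.6 and q = 24.8.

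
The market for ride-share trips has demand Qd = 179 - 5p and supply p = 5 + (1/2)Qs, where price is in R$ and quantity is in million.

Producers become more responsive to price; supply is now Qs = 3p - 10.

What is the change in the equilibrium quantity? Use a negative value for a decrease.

+16.875

Initially, 179 - 5p = 2p - 10, so 189 = 7p and p = 27, Q = 44.
The shock moves the curves to Qd = 179 - 5p and Qs = 3p - 10.
Clearing the new market: 179 - 5p = 3p - 10, so p = 23.625 and Q = 60.875.
ΔQ = 60.875 − 44 = +16.875.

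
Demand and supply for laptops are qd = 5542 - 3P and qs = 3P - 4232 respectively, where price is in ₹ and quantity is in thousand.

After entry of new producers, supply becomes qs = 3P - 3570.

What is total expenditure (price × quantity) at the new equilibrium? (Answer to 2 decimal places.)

Before the shock: 5542 - 3P = 3P - 4232 ⇒ 9774 = 6P ⇒ P = 1629, q = 655.
The shock moves the curves to qd = 5542 - 3P and qs = 3P - 3570.
Clearing the new market: 5542 - 3P = 3P - 3570, so P = 4556/3 ≈ 1518.6667 and q = 986.
New expenditure = 1518.6667 × 986 = 1497405.33.

1497405.33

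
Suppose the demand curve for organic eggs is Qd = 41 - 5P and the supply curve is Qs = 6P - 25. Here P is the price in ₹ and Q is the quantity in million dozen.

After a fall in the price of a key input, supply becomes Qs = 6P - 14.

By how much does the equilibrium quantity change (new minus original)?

+5

Solve the original market: 41 - 5P = 6P - 25, hence P = 6 and Q = 11.
The new curves are Qd = 41 - 5P (demand) and Qs = 6P - 14 (supply).
Equate the new curves: 41 - 5P = 6P - 14, giving 55 = 11P, P = 5, Q = 16.
ΔQ = 16 − 11 = +5.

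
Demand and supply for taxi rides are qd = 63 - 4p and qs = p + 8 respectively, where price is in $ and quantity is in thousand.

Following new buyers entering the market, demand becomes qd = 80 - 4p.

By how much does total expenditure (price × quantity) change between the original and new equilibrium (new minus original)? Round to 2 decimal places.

Initially, 63 - 4p = p + 8, so 55 = 5p and p = 11, q = 19.
After the shift, demand is qd = 80 - 4p and supply is qs = p + 8.
Equate the new curves: 80 - 4p = p + 8, giving 72 = 5p, p = 14.4, q = 22.4.
Expenditure moves from 11×19 = 209 to 14.4×22.4 = 322.56; change = +113.56.

+113.56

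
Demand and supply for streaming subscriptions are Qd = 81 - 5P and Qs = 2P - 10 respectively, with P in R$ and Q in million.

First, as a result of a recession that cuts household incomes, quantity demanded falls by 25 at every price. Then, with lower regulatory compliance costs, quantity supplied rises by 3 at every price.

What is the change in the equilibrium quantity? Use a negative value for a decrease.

Before the shock: 81 - 5P = 2P - 10 ⇒ 91 = 7P ⇒ P = 13, Q = 16.
The new curves are Qd = 56 - 5P (demand) and Qs = 2P - 7 (supply).
Clearing the new market: 56 - 5P = 2P - 7, so P = 9 and Q = 11.
ΔQ = 11 − 16 = -5.

-5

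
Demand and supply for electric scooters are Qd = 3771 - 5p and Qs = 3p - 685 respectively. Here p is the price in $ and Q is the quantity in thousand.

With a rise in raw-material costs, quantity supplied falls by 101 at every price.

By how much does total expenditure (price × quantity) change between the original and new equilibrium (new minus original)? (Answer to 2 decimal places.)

Initially, 3771 - 5p = 3p - 685, so 4456 = 8p and p = 557, Q = 986.
The new curves are Qd = 3771 - 5p (demand) and Qs = 3p - 786 (supply).
Equate the new curves: 3771 - 5p = 3p - 786, giving 4557 = 8p, p = 569.625, Q = 922.875.
Expenditure moves from 557×986 = 549202 to 569.625×922.875 = 525692.671875; change = -23509.33.

-23509.33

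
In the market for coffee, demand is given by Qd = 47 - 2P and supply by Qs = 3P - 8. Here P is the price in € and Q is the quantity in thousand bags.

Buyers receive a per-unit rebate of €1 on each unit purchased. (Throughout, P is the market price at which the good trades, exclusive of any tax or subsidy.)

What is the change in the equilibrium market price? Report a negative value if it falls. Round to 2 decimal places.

Solve the original market: 47 - 2P = 3P - 8, hence P = 11 and Q = 25.
Since buyers' out-of-pocket price is the market price minus the rebate, the effective demand curve becomes Qd = 49 - 2P.
Equate the new curves: 49 - 2P = 3P - 8, giving 57 = 5P, P = 11.4, Q = 26.2.
ΔP = 11.4 − 11 = +0.40.

+0.40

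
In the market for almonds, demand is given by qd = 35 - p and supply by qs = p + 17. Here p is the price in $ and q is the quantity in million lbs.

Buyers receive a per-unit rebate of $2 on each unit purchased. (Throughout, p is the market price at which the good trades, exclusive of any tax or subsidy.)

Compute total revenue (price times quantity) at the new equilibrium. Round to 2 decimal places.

270.00

Solve the original market: 35 - p = p + 17, hence p = 9 and q = 26.
Since buyers' out-of-pocket price is the market price minus the rebate, the effective demand curve becomes qd = 37 - p.
Clearing the new market: 37 - p = p + 17, so p = 10 and q = 27.
New expenditure = 10 × 27 = 270.00.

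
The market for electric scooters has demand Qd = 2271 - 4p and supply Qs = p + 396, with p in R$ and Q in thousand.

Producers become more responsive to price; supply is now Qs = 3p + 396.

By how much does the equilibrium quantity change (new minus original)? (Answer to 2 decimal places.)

Initially, 2271 - 4p = p + 396, so 1875 = 5p and p = 375, Q = 771.
The shock moves the curves to Qd = 2271 - 4p and Qs = 3p + 396.
Equate the new curves: 2271 - 4p = 3p + 396, giving 1875 = 7p, p = 1875/7 ≈ 267.8571, Q = 8397/7 ≈ 1199.5714.
ΔQ = 1199.5714 − 771 = +428.57.

+428.57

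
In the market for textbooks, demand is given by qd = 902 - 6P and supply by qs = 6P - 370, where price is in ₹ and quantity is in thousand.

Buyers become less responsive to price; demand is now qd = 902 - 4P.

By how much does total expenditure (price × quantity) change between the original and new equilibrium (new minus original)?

+21819.04

Original equilibrium: 902 - 6P = 6P - 370 gives 1272 = 12P, so P = 106 and q = 266.
The shock moves the curves to qd = 902 - 4P and qs = 6P - 370.
Clearing the new market: 902 - 4P = 6P - 370, so P = 127.2 and q = 393.2.
Expenditure moves from 106×266 = 28196 to 127.2×393.2 = 50015.04; change = +21819.04.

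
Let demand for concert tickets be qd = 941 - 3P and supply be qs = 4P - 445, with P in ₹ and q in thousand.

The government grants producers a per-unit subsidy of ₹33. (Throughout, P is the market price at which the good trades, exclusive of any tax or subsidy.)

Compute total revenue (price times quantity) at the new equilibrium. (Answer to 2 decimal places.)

72296.94

Solve the original market: 941 - 3P = 4P - 445, hence P = 198 and q = 347.
Since sellers receive the price plus the subsidy, the effective supply curve becomes qs = 4P - 313.
Setting them equal: 941 - 3P = 4P - 313 → 1254 = 7P, so P = 1254/7 ≈ 179.1429 and q = 2825/7 ≈ 403.5714.
New expenditure = 179.1429 × 403.5714 = 72296.94.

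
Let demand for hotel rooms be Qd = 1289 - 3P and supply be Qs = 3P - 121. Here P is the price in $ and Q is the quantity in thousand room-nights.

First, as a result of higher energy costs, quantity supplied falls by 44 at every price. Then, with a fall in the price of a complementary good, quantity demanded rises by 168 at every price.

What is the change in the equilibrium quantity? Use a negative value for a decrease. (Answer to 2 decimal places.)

+62.00

Solve the original market: 1289 - 3P = 3P - 121, hence P = 235 and Q = 584.
With the change applied: demand Qd = 1457 - 3P, supply Qs = 3P - 165.
Clearing the new market: 1457 - 3P = 3P - 165, so P = 811/3 ≈ 270.3333 and Q = 646.
ΔQ = 646 − 584 = +62.00.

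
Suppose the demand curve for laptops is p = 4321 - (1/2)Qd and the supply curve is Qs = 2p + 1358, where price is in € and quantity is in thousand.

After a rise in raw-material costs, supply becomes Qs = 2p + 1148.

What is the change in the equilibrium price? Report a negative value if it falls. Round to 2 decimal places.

Initially, 8642 - 2p = 2p + 1358, so 7284 = 4p and p = 1821, Q = 5000.
The new curves are Qd = 8642 - 2p (demand) and Qs = 2p + 1148 (supply).
Setting them equal: 8642 - 2p = 2p + 1148 → 7494 = 4p, so p = 1873.5 and Q = 4895.
Δp = 1873.5 − 1821 = +52.50.

+52.50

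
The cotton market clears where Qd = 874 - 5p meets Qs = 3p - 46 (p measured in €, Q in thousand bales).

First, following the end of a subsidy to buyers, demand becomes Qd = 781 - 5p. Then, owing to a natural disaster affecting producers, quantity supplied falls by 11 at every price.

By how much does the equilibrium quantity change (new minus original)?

Before the shock: 874 - 5p = 3p - 46 ⇒ 920 = 8p ⇒ p = 115, Q = 299.
The new curves are Qd = 781 - 5p (demand) and Qs = 3p - 57 (supply).
New equilibrium: 781 - 5p = 3p - 57 ⇒ 838 = 8p ⇒ p = 104.75, Q = 257.25.
ΔQ = 257.25 − 299 = -41.75.

-41.75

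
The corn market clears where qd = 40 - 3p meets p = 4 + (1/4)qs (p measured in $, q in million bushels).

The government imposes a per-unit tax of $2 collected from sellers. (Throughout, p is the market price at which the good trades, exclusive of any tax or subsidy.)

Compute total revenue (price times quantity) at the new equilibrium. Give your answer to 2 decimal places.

Original equilibrium: 40 - 3p = 4p - 16 gives 56 = 7p, so p = 8 and q = 16.
Since sellers keep the price net of the tax, the effective supply curve becomes qs = 4p - 24.
New equilibrium: 40 - 3p = 4p - 24 ⇒ 64 = 7p ⇒ p = 64/7 ≈ 9.1429, q = 88/7 ≈ 12.5714.
New expenditure = 9.1429 × 12.5714 = 114.94.

114.94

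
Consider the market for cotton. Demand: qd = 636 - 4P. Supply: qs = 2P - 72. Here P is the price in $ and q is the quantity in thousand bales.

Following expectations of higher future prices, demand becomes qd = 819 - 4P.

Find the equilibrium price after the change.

Before the shock: 636 - 4P = 2P - 72 ⇒ 708 = 6P ⇒ P = 118, q = 164.
The shock moves the curves to qd = 819 - 4P and qs = 2P - 72.
New equilibrium: 819 - 4P = 2P - 72 ⇒ 891 = 6P ⇒ P = 148.5, q = 225.

148.5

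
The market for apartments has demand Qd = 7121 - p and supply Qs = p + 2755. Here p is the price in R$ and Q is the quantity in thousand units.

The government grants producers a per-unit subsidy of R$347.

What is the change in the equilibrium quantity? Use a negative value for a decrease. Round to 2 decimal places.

+173.50

Initially, 7121 - p = p + 2755, so 4366 = 2p and p = 2183, Q = 4938.
Since sellers receive the price plus the subsidy, the effective supply curve becomes Qs = p + 3102.
Clearing the new market: 7121 - p = p + 3102, so p = 2009.5 and Q = 5111.5.
ΔQ = 5111.5 − 4938 = +173.50.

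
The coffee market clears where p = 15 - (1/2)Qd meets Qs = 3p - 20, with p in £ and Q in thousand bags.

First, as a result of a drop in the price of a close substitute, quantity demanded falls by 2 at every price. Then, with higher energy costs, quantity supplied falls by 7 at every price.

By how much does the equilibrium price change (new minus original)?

+1

Initially, 30 - 2p = 3p - 20, so 50 = 5p and p = 10, Q = 10.
With the change applied: demand Qd = 28 - 2p, supply Qs = 3p - 27.
Clearing the new market: 28 - 2p = 3p - 27, so p = 11 and Q = 6.
Δp = 11 − 10 = +1.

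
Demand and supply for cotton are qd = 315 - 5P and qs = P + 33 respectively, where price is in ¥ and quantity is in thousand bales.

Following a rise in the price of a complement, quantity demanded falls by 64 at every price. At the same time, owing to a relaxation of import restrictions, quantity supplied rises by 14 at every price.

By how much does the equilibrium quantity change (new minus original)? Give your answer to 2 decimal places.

Before the shock: 315 - 5P = P + 33 ⇒ 282 = 6P ⇒ P = 47, q = 80.
With the change applied: demand qd = 251 - 5P, supply qs = P + 47.
Equate the new curves: 251 - 5P = P + 47, giving 204 = 6P, P = 34, q = 81.
Δq = 81 − 80 = +1.00.

+1.00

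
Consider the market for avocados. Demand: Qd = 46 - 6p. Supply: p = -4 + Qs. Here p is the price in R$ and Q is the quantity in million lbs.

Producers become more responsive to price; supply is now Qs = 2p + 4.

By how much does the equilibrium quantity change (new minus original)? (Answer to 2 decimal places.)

+4.50

Original equilibrium: 46 - 6p = p + 4 gives 42 = 7p, so p = 6 and Q = 10.
The new curves are Qd = 46 - 6p (demand) and Qs = 2p + 4 (supply).
Setting them equal: 46 - 6p = 2p + 4 → 42 = 8p, so p = 5.25 and Q = 14.5.
ΔQ = 14.5 − 10 = +4.50.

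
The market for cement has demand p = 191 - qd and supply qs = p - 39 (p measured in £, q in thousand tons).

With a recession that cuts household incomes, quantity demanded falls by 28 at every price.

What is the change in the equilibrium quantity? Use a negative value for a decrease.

Original equilibrium: 191 - p = p - 39 gives 230 = 2p, so p = 115 and q = 76.
After the shift, demand is qd = 163 - p and supply is qs = p - 39.
Setting them equal: 163 - p = p - 39 → 202 = 2p, so p = 101 and q = 62.
Δq = 62 − 76 = -14.

-14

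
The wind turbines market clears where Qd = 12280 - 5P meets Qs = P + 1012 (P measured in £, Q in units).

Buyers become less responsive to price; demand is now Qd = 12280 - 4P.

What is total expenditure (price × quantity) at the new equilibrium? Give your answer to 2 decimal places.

7359356.16

Before the shock: 12280 - 5P = P + 1012 ⇒ 11268 = 6P ⇒ P = 1878, Q = 2890.
With the change applied: demand Qd = 12280 - 4P, supply Qs = P + 1012.
Equate the new curves: 12280 - 4P = P + 1012, giving 11268 = 5P, P = 2253.6, Q = 3265.6.
New expenditure = 2253.6 × 3265.6 = 7359356.16.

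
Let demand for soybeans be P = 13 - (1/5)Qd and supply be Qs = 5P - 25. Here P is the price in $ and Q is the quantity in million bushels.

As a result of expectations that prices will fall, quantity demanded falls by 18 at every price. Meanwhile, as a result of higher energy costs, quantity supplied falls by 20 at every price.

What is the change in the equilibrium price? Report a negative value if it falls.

Original equilibrium: 65 - 5P = 5P - 25 gives 90 = 10P, so P = 9 and Q = 20.
The new curves are Qd = 47 - 5P (demand) and Qs = 5P - 45 (supply).
Clearing the new market: 47 - 5P = 5P - 45, so P = 9.2 and Q = 1.
ΔP = 9.2 − 9 = +0.2.

+0.2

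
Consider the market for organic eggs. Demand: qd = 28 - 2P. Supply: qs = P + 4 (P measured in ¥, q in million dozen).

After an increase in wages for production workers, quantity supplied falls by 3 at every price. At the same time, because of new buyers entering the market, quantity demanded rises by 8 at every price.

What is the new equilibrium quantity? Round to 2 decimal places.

Original equilibrium: 28 - 2P = P + 4 gives 24 = 3P, so P = 8 and q = 12.
The new curves are qd = 36 - 2P (demand) and qs = P + 1 (supply).
Setting them equal: 36 - 2P = P + 1 → 35 = 3P, so P = 35/3 ≈ 11.6667 and q = 38/3 ≈ 12.6667.

12.67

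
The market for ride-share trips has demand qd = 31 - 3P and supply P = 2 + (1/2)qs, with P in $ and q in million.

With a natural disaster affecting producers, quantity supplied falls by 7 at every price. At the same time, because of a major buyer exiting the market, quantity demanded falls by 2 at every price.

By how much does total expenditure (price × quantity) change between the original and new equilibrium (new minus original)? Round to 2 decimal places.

-30.00

Original equilibrium: 31 - 3P = 2P - 4 gives 35 = 5P, so P = 7 and q = 10.
With the change applied: demand qd = 29 - 3P, supply qs = 2P - 11.
Setting them equal: 29 - 3P = 2P - 11 → 40 = 5P, so P = 8 and q = 5.
Expenditure moves from 7×10 = 70 to 8×5 = 40; change = -30.00.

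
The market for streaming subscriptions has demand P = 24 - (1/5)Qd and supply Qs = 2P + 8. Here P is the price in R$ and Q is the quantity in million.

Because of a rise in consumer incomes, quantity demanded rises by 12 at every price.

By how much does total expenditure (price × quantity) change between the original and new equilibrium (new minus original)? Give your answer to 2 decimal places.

+129.31

Before the shock: 120 - 5P = 2P + 8 ⇒ 112 = 7P ⇒ P = 16, Q = 40.
The shock moves the curves to Qd = 132 - 5P and Qs = 2P + 8.
Clearing the new market: 132 - 5P = 2P + 8, so P = 124/7 ≈ 17.7143 and Q = 304/7 ≈ 43.4286.
Expenditure moves from 16×40 = 640 to 17.7143×43.4286 = 769.3061; change = +129.31.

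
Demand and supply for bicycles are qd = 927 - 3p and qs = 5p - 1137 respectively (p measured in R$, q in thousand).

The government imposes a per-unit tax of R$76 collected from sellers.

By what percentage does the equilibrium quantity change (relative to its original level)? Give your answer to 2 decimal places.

Original equilibrium: 927 - 3p = 5p - 1137 gives 2064 = 8p, so p = 258 and q = 153.
Since sellers keep the price net of the tax, the effective supply curve becomes qs = 5p - 1517.
New equilibrium: 927 - 3p = 5p - 1517 ⇒ 2444 = 8p ⇒ p = 305.5, q = 10.5.
%Δq = (10.5 − 153) / 153 × 100 = -93.14%.

-93.14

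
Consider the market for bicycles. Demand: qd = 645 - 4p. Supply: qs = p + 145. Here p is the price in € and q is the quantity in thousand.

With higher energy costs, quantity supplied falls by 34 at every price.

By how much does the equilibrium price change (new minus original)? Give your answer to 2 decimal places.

+6.80

Initially, 645 - 4p = p + 145, so 500 = 5p and p = 100, q = 245.
With the change applied: demand qd = 645 - 4p, supply qs = p + 111.
New equilibrium: 645 - 4p = p + 111 ⇒ 534 = 5p ⇒ p = 106.8, q = 217.8.
Δp = 106.8 − 100 = +6.80.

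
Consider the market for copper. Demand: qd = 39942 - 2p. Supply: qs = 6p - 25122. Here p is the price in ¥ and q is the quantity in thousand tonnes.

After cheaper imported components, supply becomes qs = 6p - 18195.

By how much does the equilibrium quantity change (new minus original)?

+1731.75

Initially, 39942 - 2p = 6p - 25122, so 65064 = 8p and p = 8133, q = 23676.
The shock moves the curves to qd = 39942 - 2p and qs = 6p - 18195.
New equilibrium: 39942 - 2p = 6p - 18195 ⇒ 58137 = 8p ⇒ p = 7267.125, q = 25407.75.
Δq = 25407.75 − 23676 = +1731.75.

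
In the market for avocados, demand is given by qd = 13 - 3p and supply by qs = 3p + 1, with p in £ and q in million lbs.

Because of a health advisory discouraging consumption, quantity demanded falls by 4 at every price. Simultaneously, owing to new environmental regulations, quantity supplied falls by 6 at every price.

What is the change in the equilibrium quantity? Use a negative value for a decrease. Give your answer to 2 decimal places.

Original equilibrium: 13 - 3p = 3p + 1 gives 12 = 6p, so p = 2 and q = 7.
The shock moves the curves to qd = 9 - 3p and qs = 3p - 5.
New equilibrium: 9 - 3p = 3p - 5 ⇒ 14 = 6p ⇒ p = 7/3 ≈ 2.3333, q = 2.
Δq = 2 − 7 = -5.00.

-5.00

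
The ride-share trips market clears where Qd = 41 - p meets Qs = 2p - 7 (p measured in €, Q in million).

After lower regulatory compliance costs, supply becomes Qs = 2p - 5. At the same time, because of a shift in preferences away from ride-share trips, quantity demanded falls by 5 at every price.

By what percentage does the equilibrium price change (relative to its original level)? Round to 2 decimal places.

Original equilibrium: 41 - p = 2p - 7 gives 48 = 3p, so p = 16 and Q = 25.
The new curves are Qd = 36 - p (demand) and Qs = 2p - 5 (supply).
New equilibrium: 36 - p = 2p - 5 ⇒ 41 = 3p ⇒ p = 41/3 ≈ 13.6667, Q = 67/3 ≈ 22.3333.
%Δp = (13.6667 − 16) / 16 × 100 = -14.58%.

-14.58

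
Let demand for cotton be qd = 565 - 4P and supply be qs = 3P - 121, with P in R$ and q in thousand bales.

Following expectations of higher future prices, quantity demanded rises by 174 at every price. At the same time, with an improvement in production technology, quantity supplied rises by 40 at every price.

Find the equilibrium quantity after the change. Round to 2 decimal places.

270.43

Solve the original market: 565 - 4P = 3P - 121, hence P = 98 and q = 173.
After the shift, demand is qd = 739 - 4P and supply is qs = 3P - 81.
New equilibrium: 739 - 4P = 3P - 81 ⇒ 820 = 7P ⇒ P = 820/7 ≈ 117.1429, q = 1893/7 ≈ 270.4286.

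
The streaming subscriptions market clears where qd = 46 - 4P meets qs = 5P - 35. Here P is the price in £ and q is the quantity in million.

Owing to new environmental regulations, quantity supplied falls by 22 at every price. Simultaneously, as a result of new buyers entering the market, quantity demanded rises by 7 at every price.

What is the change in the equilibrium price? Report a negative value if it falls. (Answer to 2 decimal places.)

+3.22

Original equilibrium: 46 - 4P = 5P - 35 gives 81 = 9P, so P = 9 and q = 10.
The shock moves the curves to qd = 53 - 4P and qs = 5P - 57.
Clearing the new market: 53 - 4P = 5P - 57, so P = 110/9 ≈ 12.2222 and q = 37/9 ≈ 4.1111.
ΔP = 12.2222 − 9 = +3.22.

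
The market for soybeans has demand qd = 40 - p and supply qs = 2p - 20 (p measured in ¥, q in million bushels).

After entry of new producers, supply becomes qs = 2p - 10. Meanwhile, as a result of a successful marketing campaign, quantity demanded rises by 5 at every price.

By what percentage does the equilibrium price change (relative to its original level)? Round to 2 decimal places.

Before the shock: 40 - p = 2p - 20 ⇒ 60 = 3p ⇒ p = 20, q = 20.
After the shift, demand is qd = 45 - p and supply is qs = 2p - 10.
Clearing the new market: 45 - p = 2p - 10, so p = 55/3 ≈ 18.3333 and q = 80/3 ≈ 26.6667.
%Δp = (18.3333 − 20) / 20 × 100 = -8.33%.

-8.33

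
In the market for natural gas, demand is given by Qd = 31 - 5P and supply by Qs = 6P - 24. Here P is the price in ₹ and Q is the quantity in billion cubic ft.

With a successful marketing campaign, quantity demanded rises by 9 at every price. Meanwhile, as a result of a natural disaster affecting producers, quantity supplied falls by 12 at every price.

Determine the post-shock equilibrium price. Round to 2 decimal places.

Initially, 31 - 5P = 6P - 24, so 55 = 11P and P = 5, Q = 6.
With the change applied: demand Qd = 40 - 5P, supply Qs = 6P - 36.
Equate the new curves: 40 - 5P = 6P - 36, giving 76 = 11P, P = 76/11 ≈ 6.9091, Q = 60/11 ≈ 5.4545.

6.91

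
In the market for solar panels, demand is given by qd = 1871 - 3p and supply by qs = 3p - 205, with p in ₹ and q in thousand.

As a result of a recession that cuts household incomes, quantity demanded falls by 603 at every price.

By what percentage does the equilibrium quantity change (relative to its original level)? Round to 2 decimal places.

-36.19

Initially, 1871 - 3p = 3p - 205, so 2076 = 6p and p = 346, q = 833.
After the shift, demand is qd = 1268 - 3p and supply is qs = 3p - 205.
Equate the new curves: 1268 - 3p = 3p - 205, giving 1473 = 6p, p = 245.5, q = 531.5.
%Δq = (531.5 − 833) / 833 × 100 = -36.19%.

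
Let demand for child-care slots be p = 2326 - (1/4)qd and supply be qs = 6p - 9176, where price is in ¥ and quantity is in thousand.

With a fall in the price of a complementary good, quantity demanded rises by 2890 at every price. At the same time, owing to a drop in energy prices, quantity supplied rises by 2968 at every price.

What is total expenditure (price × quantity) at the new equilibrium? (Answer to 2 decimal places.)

8894054.64

Original equilibrium: 9304 - 4p = 6p - 9176 gives 18480 = 10p, so p = 1848 and q = 1912.
The shock moves the curves to qd = 12194 - 4p and qs = 6p - 6208.
Equate the new curves: 12194 - 4p = 6p - 6208, giving 18402 = 10p, p = 1840.2, q = 4833.2.
New expenditure = 1840.2 × 4833.2 = 8894054.64.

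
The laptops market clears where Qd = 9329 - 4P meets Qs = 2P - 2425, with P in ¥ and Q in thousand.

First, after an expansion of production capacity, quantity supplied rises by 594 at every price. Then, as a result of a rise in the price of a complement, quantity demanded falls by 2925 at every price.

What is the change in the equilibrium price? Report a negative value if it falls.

Initially, 9329 - 4P = 2P - 2425, so 11754 = 6P and P = 1959, Q = 1493.
The shock moves the curves to Qd = 6404 - 4P and Qs = 2P - 1831.
New equilibrium: 6404 - 4P = 2P - 1831 ⇒ 8235 = 6P ⇒ P = 1372.5, Q = 914.
ΔP = 1372.5 − 1959 = -586.5.

-586.5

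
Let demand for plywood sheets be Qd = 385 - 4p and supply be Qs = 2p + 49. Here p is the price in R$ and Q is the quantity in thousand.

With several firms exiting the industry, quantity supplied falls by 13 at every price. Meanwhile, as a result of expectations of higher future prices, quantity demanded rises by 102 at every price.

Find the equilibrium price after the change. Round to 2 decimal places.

75.17

Before the shock: 385 - 4p = 2p + 49 ⇒ 336 = 6p ⇒ p = 56, Q = 161.
The shock moves the curves to Qd = 487 - 4p and Qs = 2p + 36.
New equilibrium: 487 - 4p = 2p + 36 ⇒ 451 = 6p ⇒ p = 451/6 ≈ 75.1667, Q = 559/3 ≈ 186.3333.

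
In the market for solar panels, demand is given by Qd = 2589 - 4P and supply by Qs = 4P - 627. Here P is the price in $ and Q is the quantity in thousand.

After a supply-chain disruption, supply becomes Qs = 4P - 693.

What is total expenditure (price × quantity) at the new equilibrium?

Solve the original market: 2589 - 4P = 4P - 627, hence P = 402 and Q = 981.
With the change applied: demand Qd = 2589 - 4P, supply Qs = 4P - 693.
Clearing the new market: 2589 - 4P = 4P - 693, so P = 410.25 and Q = 948.
New expenditure = 410.25 × 948 = 388917.

388917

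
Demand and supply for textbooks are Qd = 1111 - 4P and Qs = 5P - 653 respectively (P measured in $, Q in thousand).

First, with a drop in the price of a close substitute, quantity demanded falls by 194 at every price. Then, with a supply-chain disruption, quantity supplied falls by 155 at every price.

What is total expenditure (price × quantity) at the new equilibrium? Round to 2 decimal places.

28813.89

Initially, 1111 - 4P = 5P - 653, so 1764 = 9P and P = 196, Q = 327.
With the change applied: demand Qd = 917 - 4P, supply Qs = 5P - 808.
Setting them equal: 917 - 4P = 5P - 808 → 1725 = 9P, so P = 575/3 ≈ 191.6667 and Q = 451/3 ≈ 150.3333.
New expenditure = 191.6667 × 150.3333 = 28813.89.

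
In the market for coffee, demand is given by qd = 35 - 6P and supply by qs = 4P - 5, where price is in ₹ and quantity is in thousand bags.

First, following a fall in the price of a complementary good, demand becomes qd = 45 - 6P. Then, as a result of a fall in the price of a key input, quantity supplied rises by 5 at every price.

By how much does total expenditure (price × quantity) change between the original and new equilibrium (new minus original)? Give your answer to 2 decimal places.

Original equilibrium: 35 - 6P = 4P - 5 gives 40 = 10P, so P = 4 and q = 11.
The new curves are qd = 45 - 6P (demand) and qs = 4P (supply).
Clearing the new market: 45 - 6P = 4P, so P = 4.5 and q = 18.
Expenditure moves from 4×11 = 44 to 4.5×18 = 81; change = +37.00.

+37.00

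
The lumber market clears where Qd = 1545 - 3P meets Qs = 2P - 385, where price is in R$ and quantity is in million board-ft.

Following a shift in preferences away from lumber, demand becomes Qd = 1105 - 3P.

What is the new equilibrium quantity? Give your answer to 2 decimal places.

Initially, 1545 - 3P = 2P - 385, so 1930 = 5P and P = 386, Q = 387.
With the change applied: demand Qd = 1105 - 3P, supply Qs = 2P - 385.
Clearing the new market: 1105 - 3P = 2P - 385, so P = 298 and Q = 211.

211.00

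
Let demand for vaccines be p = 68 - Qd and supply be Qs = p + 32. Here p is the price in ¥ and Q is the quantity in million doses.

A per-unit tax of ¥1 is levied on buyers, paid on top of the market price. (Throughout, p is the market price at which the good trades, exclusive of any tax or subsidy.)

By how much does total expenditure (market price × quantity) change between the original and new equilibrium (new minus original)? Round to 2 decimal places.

Initially, 68 - p = p + 32, so 36 = 2p and p = 18, Q = 50.
Since buyers pay the price plus the tax, the effective demand curve becomes Qd = 67 - p.
New equilibrium: 67 - p = p + 32 ⇒ 35 = 2p ⇒ p = 17.5, Q = 49.5.
Expenditure moves from 18×50 = 900 to 17.5×49.5 = 866.25; change = -33.75.

-33.75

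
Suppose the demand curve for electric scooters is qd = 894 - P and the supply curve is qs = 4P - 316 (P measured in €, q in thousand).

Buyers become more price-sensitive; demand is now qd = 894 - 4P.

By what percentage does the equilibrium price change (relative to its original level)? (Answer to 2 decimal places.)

-37.50

Solve the original market: 894 - P = 4P - 316, hence P = 242 and q = 652.
With the change applied: demand qd = 894 - 4P, supply qs = 4P - 316.
Setting them equal: 894 - 4P = 4P - 316 → 1210 = 8P, so P = 151.25 and q = 289.
%ΔP = (151.25 − 242) / 242 × 100 = -37.50%.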